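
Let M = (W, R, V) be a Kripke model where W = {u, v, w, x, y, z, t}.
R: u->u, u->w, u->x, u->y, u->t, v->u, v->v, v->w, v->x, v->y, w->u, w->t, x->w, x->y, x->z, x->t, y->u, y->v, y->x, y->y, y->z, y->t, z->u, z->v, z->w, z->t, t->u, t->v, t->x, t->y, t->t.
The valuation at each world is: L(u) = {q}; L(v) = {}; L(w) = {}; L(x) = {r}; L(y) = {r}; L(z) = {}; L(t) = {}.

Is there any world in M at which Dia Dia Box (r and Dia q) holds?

No

Let φ = Dia Dia Box (r and Dia q). Evaluate φ at each world:
  u (successors {u, w, x, y, t}): φ is false.
  v (successors {u, v, w, x, y}): φ is false.
  w (successors {u, t}): φ is false.
  x (successors {w, y, z, t}): φ is false.
  y (successors {u, v, x, y, z, t}): φ is false.
  z (successors {u, v, w, t}): φ is false.
  t (successors {u, v, x, y, t}): φ is false.
For instance, at u:
  At u: Dia Dia Box (r and Dia q) requires Dia Box (r and Dia q) at some successor in {u, w, x, y, t}.
    At u: Dia Box (r and Dia q) is false.
    At w: Dia Box (r and Dia q) is false.
    At x: Dia Box (r and Dia q) is false.
    At y: Dia Box (r and Dia q) is false.
    At t: Dia Box (r and Dia q) is false.
  So Dia Dia Box (r and Dia q) is false at u.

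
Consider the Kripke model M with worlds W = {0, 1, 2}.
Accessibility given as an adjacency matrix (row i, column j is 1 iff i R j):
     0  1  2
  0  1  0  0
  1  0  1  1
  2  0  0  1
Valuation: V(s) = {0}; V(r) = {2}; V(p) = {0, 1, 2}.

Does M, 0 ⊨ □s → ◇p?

Recall that □ψ holds at a world iff ψ holds at every accessible world, and ◇ψ holds iff ψ holds at some accessible world.
At 0: □s is true, ◇p is true, so □s → ◇p is true.
  At 0: □s requires s at every successor {0}.
    At 0: s is true.
  So □s is true at 0.
  At 0: ◇p requires p at some successor in {0}.
    p holds at 0, so ◇p is true at 0.

Yes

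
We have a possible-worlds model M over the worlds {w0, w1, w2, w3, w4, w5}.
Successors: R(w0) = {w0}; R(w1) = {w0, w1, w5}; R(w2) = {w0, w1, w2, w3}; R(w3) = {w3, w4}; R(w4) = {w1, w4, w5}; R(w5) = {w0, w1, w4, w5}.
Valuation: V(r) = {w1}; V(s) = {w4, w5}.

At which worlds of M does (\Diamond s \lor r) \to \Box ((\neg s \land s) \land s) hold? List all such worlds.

w0, w2

Recall that \Box ψ holds at a world iff ψ holds at every accessible world, and \Diamond ψ holds iff ψ holds at some accessible world.
Let φ = (\Diamond s \lor r) \to \Box ((\neg s \land s) \land s). Evaluate φ at each world:
  w0 (successors {w0}): φ is true.
  w1 (successors {w0, w1, w5}): φ is false.
  w2 (successors {w0, w1, w2, w3}): φ is true.
  w3 (successors {w3, w4}): φ is false.
  w4 (successors {w1, w4, w5}): φ is false.
  w5 (successors {w0, w1, w4, w5}): φ is false.
For instance, at w1:
  At w1: \Diamond s \lor r is true, \Box ((\neg s \land s) \land s) is false, so (\Diamond s \lor r) \to \Box ((\neg s \land s) \land s) is false.
    At w1: \Diamond s is true, r is true, so \Diamond s \lor r is true.
      At w1: \Diamond s requires s at some successor in {w0, w1, w5}.
        s holds at w5, so \Diamond s is true at w1.
    At w1: \Box ((\neg s \land s) \land s) requires (\neg s \land s) \land s at every successor {w0, w1, w5}.
      (\neg s \land s) \land s fails at w0, so \Box ((\neg s \land s) \land s) is false at w1.
Satisfying worlds: {w0, w2}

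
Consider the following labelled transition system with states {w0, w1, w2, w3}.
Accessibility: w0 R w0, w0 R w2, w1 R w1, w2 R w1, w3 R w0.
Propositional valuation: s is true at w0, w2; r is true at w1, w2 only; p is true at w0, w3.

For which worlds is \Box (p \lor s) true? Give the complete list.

w0, w3

Let φ = \Box (p \lor s). Evaluate φ at each world:
  w0 (successors {w0, w2}): φ is true.
  w1 (successors {w1}): φ is false.
  w2 (successors {w1}): φ is false.
  w3 (successors {w0}): φ is true.
For instance, at w1:
  At w1: \Box (p \lor s) requires p \lor s at every successor {w1}.
    p \lor s fails at w1, so \Box (p \lor s) is false at w1.
Satisfying worlds: {w0, w3}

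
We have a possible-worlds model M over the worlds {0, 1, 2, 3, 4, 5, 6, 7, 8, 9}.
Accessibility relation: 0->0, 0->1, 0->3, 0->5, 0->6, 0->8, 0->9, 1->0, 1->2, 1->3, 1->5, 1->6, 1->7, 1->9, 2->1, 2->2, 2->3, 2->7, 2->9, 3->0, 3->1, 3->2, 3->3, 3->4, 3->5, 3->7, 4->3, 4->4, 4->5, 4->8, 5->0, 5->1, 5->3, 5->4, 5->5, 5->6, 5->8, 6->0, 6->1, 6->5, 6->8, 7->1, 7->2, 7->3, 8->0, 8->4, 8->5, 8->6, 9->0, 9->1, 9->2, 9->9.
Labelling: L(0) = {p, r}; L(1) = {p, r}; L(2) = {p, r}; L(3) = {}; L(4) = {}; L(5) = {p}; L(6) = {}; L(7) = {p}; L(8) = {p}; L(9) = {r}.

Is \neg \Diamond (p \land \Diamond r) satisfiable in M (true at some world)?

No

Recall that \Diamond ψ holds at a world iff ψ holds at some accessible world.
Let φ = \neg \Diamond (p \land \Diamond r). Evaluate φ at each world:
  0 (successors {0, 1, 3, 5, 6, 8, 9}): φ is false.
  1 (successors {0, 2, 3, 5, 6, 7, 9}): φ is false.
  2 (successors {1, 2, 3, 7, 9}): φ is false.
  3 (successors {0, 1, 2, 3, 4, 5, 7}): φ is false.
  4 (successors {3, 4, 5, 8}): φ is false.
  5 (successors {0, 1, 3, 4, 5, 6, 8}): φ is false.
  6 (successors {0, 1, 5, 8}): φ is false.
  7 (successors {1, 2, 3}): φ is false.
  8 (successors {0, 4, 5, 6}): φ is false.
  9 (successors {0, 1, 2, 9}): φ is false.
For instance, at 8:
  At 8: \Diamond (p \land \Diamond r) is true, so \neg \Diamond (p \land \Diamond r) is false.
    At 8: \Diamond (p \land \Diamond r) requires p \land \Diamond r at some successor in {0, 4, 5, 6}.
      p \land \Diamond r holds at 0, so \Diamond (p \land \Diamond r) is true at 8.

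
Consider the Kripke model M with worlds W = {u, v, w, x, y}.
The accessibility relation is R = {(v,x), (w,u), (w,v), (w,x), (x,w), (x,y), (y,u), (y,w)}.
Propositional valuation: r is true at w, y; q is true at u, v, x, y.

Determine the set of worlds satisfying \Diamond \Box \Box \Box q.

w, y

Recall that \Box ψ holds at a world iff ψ holds at every accessible world, and \Diamond ψ holds iff ψ holds at some accessible world.
Let φ = \Diamond \Box \Box \Box q. Evaluate φ at each world:
  u (successors ∅): φ is false.
  v (successors {x}): φ is false.
  w (successors {u, v, x}): φ is true.
  x (successors {w, y}): φ is false.
  y (successors {u, w}): φ is true.
For instance, at v:
  At v: \Diamond \Box \Box \Box q requires \Box \Box \Box q at some successor in {x}.
    At x: \Box \Box \Box q is false.
  So \Diamond \Box \Box \Box q is false at v.
Satisfying worlds: {w, y}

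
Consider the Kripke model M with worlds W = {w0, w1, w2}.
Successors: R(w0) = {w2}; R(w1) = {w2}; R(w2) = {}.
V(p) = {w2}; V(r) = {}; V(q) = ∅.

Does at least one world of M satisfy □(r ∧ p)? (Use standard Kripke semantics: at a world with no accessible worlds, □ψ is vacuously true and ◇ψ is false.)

Let φ = □(r ∧ p). Evaluate φ at each world:
  w0 (successors {w2}): φ is false.
  w1 (successors {w2}): φ is false.
  w2 (successors ∅): φ is true.
Detail at w2 (witness):
  At w2: no accessible worlds, so □(r ∧ p) holds vacuously.

Yes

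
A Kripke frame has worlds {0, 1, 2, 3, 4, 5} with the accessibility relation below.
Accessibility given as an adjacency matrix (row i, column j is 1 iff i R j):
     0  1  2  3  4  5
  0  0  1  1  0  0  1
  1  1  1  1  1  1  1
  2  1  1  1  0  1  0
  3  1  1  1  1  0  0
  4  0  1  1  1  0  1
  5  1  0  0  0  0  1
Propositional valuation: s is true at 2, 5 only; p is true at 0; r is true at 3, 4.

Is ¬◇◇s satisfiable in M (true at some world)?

No

Let φ = ¬◇◇s. Evaluate φ at each world:
  0 (successors {1, 2, 5}): φ is false.
  1 (successors {0, 1, 2, 3, 4, 5}): φ is false.
  2 (successors {0, 1, 2, 4}): φ is false.
  3 (successors {0, 1, 2, 3}): φ is false.
  4 (successors {1, 2, 3, 5}): φ is false.
  5 (successors {0, 5}): φ is false.
For instance, at 1:
  At 1: ◇◇s is true, so ¬◇◇s is false.
    At 1: ◇◇s requires ◇s at some successor in {0, 1, 2, 3, 4, 5}.
      ◇s holds at 0, so ◇◇s is true at 1.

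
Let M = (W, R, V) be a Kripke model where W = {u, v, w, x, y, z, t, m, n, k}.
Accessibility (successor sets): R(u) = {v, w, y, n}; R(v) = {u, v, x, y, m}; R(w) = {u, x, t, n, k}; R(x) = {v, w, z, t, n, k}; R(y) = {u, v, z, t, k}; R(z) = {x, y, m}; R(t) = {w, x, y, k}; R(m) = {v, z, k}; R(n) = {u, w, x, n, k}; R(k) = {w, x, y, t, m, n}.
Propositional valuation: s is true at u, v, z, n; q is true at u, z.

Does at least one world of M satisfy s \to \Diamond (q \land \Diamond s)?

Yes

Let φ = s \to \Diamond (q \land \Diamond s). Evaluate φ at each world:
  u (successors {v, w, y, n}): φ is false.
  v (successors {u, v, x, y, m}): φ is true.
  w (successors {u, x, t, n, k}): φ is true.
  x (successors {v, w, z, t, n, k}): φ is true.
  y (successors {u, v, z, t, k}): φ is true.
  z (successors {x, y, m}): φ is false.
  t (successors {w, x, y, k}): φ is true.
  m (successors {v, z, k}): φ is true.
  n (successors {u, w, x, n, k}): φ is true.
  k (successors {w, x, y, t, m, n}): φ is true.
Detail at v (witness):
  At v: s is true, \Diamond (q \land \Diamond s) is true, so s \to \Diamond (q \land \Diamond s) is true.
    At v: \Diamond (q \land \Diamond s) requires q \land \Diamond s at some successor in {u, v, x, y, m}.
      q \land \Diamond s holds at u, so \Diamond (q \land \Diamond s) is true at v.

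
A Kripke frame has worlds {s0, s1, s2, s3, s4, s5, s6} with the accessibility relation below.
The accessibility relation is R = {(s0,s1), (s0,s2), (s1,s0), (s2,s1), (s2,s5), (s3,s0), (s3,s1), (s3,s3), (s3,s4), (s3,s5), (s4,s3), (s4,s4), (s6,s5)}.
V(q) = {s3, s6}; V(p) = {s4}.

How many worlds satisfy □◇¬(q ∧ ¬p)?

4

Let φ = □◇¬(q ∧ ¬p). Evaluate φ at each world:
  s0 (successors {s1, s2}): φ is true.
  s1 (successors {s0}): φ is true.
  s2 (successors {s1, s5}): φ is false.
  s3 (successors {s0, s1, s3, s4, s5}): φ is false.
  s4 (successors {s3, s4}): φ is true.
  s5 (successors ∅): φ is true.
  s6 (successors {s5}): φ is false.
For instance, at s3:
  At s3: □◇¬(q ∧ ¬p) requires ◇¬(q ∧ ¬p) at every successor {s0, s1, s3, s4, s5}.
    ◇¬(q ∧ ¬p) fails at s5, so □◇¬(q ∧ ¬p) is false at s3.
      At s5: no accessible worlds, so ◇¬(q ∧ ¬p) is false.
Satisfying worlds: {s0, s1, s4, s5}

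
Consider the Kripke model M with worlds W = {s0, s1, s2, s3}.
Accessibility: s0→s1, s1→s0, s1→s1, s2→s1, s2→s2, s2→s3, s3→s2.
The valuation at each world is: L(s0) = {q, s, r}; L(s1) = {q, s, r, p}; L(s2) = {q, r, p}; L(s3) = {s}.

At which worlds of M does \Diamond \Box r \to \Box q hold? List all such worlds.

Recall that \Box ψ holds at a world iff ψ holds at every accessible world, and \Diamond ψ holds iff ψ holds at some accessible world.
Let φ = \Diamond \Box r \to \Box q. Evaluate φ at each world:
  s0 (successors {s1}): φ is true.
  s1 (successors {s0, s1}): φ is true.
  s2 (successors {s1, s2, s3}): φ is false.
  s3 (successors {s2}): φ is true.
For instance, at s2:
  At s2: \Diamond \Box r is true, \Box q is false, so \Diamond \Box r \to \Box q is false.
    At s2: \Diamond \Box r requires \Box r at some successor in {s1, s2, s3}.
      \Box r holds at s1, so \Diamond \Box r is true at s2.
    At s2: \Box q requires q at every successor {s1, s2, s3}.
      q fails at s3, so \Box q is false at s2.
Satisfying worlds: {s0, s1, s3}

s0, s1, s3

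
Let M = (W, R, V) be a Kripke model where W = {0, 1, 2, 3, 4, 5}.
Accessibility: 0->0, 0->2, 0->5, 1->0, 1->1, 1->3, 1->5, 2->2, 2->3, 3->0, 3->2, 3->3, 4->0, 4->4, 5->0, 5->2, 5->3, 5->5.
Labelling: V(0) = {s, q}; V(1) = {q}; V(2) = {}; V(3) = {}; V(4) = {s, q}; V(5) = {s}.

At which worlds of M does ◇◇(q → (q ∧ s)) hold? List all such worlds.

0, 1, 2, 3, 4, 5

Let φ = ◇◇(q → (q ∧ s)). Evaluate φ at each world:
  0 (successors {0, 2, 5}): φ is true.
  1 (successors {0, 1, 3, 5}): φ is true.
  2 (successors {2, 3}): φ is true.
  3 (successors {0, 2, 3}): φ is true.
  4 (successors {0, 4}): φ is true.
  5 (successors {0, 2, 3, 5}): φ is true.
For instance, at 4:
  At 4: ◇◇(q → (q ∧ s)) requires ◇(q → (q ∧ s)) at some successor in {0, 4}.
    ◇(q → (q ∧ s)) holds at 0, so ◇◇(q → (q ∧ s)) is true at 4.
      At 0: ◇(q → (q ∧ s)) requires q → (q ∧ s) at some successor in {0, 2, 5}.
        q → (q ∧ s) holds at 0, so ◇(q → (q ∧ s)) is true at 0.
Satisfying worlds: {0, 1, 2, 3, 4, 5}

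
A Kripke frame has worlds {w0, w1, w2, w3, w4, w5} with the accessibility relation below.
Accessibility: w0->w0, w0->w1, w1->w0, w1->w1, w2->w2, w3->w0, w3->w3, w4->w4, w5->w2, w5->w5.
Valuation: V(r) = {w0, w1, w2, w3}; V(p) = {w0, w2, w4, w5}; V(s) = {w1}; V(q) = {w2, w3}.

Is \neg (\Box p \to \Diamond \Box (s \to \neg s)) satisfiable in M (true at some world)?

No

Let φ = \neg (\Box p \to \Diamond \Box (s \to \neg s)). Evaluate φ at each world:
  w0 (successors {w0, w1}): φ is false.
  w1 (successors {w0, w1}): φ is false.
  w2 (successors {w2}): φ is false.
  w3 (successors {w0, w3}): φ is false.
  w4 (successors {w4}): φ is false.
  w5 (successors {w2, w5}): φ is false.
For instance, at w0:
  At w0: \Box p \to \Diamond \Box (s \to \neg s) is true, so \neg (\Box p \to \Diamond \Box (s \to \neg s)) is false.
    At w0: \Box p is false, \Diamond \Box (s \to \neg s) is false, so \Box p \to \Diamond \Box (s \to \neg s) is true.
      At w0: \Box p requires p at every successor {w0, w1}.
        p fails at w1, so \Box p is false at w0.
      At w0: \Diamond \Box (s \to \neg s) requires \Box (s \to \neg s) at some successor in {w0, w1}.
        At w0: \Box (s \to \neg s) is false.
        At w1: \Box (s \to \neg s) is false.
      So \Diamond \Box (s \to \neg s) is false at w0.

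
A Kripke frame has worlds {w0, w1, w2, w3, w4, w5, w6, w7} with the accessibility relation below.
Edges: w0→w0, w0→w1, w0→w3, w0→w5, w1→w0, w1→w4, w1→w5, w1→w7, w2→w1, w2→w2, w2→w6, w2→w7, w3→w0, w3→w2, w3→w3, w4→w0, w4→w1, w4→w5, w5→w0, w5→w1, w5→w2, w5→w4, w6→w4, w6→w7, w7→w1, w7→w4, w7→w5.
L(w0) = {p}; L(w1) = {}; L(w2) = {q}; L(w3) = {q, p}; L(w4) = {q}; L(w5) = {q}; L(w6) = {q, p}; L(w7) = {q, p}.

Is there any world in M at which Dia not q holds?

Let φ = Dia not q. Evaluate φ at each world:
  w0 (successors {w0, w1, w3, w5}): φ is true.
  w1 (successors {w0, w4, w5, w7}): φ is true.
  w2 (successors {w1, w2, w6, w7}): φ is true.
  w3 (successors {w0, w2, w3}): φ is true.
  w4 (successors {w0, w1, w5}): φ is true.
  w5 (successors {w0, w1, w2, w4}): φ is true.
  w6 (successors {w4, w7}): φ is false.
  w7 (successors {w1, w4, w5}): φ is true.
Detail at w0 (witness):
  At w0: Dia not q requires not q at some successor in {w0, w1, w3, w5}.
    not q holds at w0, so Dia not q is true at w0.

Yes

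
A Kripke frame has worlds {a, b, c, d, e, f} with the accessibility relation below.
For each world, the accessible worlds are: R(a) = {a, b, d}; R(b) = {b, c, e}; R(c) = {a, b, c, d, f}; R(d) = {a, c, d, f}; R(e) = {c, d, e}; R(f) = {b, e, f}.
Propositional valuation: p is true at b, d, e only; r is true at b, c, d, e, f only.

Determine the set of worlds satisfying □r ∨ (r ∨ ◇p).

Let φ = □r ∨ (r ∨ ◇p). Evaluate φ at each world:
  a (successors {a, b, d}): φ is true.
  b (successors {b, c, e}): φ is true.
  c (successors {a, b, c, d, f}): φ is true.
  d (successors {a, c, d, f}): φ is true.
  e (successors {c, d, e}): φ is true.
  f (successors {b, e, f}): φ is true.
For instance, at f:
  At f: □r is true, r ∨ ◇p is true, so □r ∨ (r ∨ ◇p) is true.
    At f: □r requires r at every successor {b, e, f}.
      At b: r is true.
      At e: r is true.
      At f: r is true.
    So □r is true at f.
    At f: r is true, ◇p is true, so r ∨ ◇p is true.
      At f: ◇p requires p at some successor in {b, e, f}.
        p holds at b, so ◇p is true at f.
Satisfying worlds: {a, b, c, d, e, f}

a, b, c, d, e, f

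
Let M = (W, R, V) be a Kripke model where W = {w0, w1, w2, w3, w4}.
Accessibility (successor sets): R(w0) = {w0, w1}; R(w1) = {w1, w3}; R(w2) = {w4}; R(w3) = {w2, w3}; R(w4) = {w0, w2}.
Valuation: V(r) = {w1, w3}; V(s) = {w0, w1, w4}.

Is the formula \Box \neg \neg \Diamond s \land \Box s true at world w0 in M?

At w0: \Box \neg \neg \Diamond s is true, \Box s is true, so \Box \neg \neg \Diamond s \land \Box s is true.
  At w0: \Box \neg \neg \Diamond s requires \neg \neg \Diamond s at every successor {w0, w1}.
      At w0: \neg \Diamond s is false, so \neg \neg \Diamond s is true.
      At w1: \neg \Diamond s is false, so \neg \neg \Diamond s is true.
  So \Box \neg \neg \Diamond s is true at w0.
  At w0: \Box s requires s at every successor {w0, w1}.
    At w0: s is true.
    At w1: s is true.
  So \Box s is true at w0.

Yes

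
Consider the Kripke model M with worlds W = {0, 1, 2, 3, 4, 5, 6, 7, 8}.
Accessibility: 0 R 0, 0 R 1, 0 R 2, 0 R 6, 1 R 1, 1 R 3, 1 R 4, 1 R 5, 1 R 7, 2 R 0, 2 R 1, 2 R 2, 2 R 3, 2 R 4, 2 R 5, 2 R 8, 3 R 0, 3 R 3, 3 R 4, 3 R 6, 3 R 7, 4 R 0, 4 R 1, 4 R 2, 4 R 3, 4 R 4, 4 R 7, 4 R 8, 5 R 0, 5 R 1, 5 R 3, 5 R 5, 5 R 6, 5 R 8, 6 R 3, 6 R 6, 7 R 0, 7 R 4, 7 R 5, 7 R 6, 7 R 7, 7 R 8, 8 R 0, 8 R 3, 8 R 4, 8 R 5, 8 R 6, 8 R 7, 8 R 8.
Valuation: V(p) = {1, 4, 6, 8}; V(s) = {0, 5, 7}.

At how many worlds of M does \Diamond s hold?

8

Recall that \Diamond ψ holds at a world iff ψ holds at some accessible world.
Let φ = \Diamond s. Evaluate φ at each world:
  0 (successors {0, 1, 2, 6}): φ is true.
  1 (successors {1, 3, 4, 5, 7}): φ is true.
  2 (successors {0, 1, 2, 3, 4, 5, 8}): φ is true.
  3 (successors {0, 3, 4, 6, 7}): φ is true.
  4 (successors {0, 1, 2, 3, 4, 7, 8}): φ is true.
  5 (successors {0, 1, 3, 5, 6, 8}): φ is true.
  6 (successors {3, 6}): φ is false.
  7 (successors {0, 4, 5, 6, 7, 8}): φ is true.
  8 (successors {0, 3, 4, 5, 6, 7, 8}): φ is true.
For instance, at 7:
  At 7: \Diamond s requires s at some successor in {0, 4, 5, 6, 7, 8}.
    s holds at 0, so \Diamond s is true at 7.
Satisfying worlds: {0, 1, 2, 3, 4, 5, 7, 8}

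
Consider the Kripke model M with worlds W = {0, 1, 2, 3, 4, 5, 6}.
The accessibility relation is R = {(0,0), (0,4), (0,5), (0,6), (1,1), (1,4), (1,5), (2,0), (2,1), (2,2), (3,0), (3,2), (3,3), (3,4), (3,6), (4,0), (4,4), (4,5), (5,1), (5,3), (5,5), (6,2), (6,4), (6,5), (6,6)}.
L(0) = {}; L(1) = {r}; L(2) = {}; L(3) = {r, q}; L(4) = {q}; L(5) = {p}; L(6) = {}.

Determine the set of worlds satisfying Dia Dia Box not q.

Let φ = Dia Dia Box not q. Evaluate φ at each world:
  0 (successors {0, 4, 5, 6}): φ is true.
  1 (successors {1, 4, 5}): φ is false.
  2 (successors {0, 1, 2}): φ is true.
  3 (successors {0, 2, 3, 4, 6}): φ is true.
  4 (successors {0, 4, 5}): φ is false.
  5 (successors {1, 3, 5}): φ is true.
  6 (successors {2, 4, 5, 6}): φ is true.
For instance, at 5:
  At 5: Dia Dia Box not q requires Dia Box not q at some successor in {1, 3, 5}.
    Dia Box not q holds at 3, so Dia Dia Box not q is true at 5.
      At 3: Dia Box not q requires Box not q at some successor in {0, 2, 3, 4, 6}.
        Box not q holds at 2, so Dia Box not q is true at 3.
Satisfying worlds: {0, 2, 3, 5, 6}

0, 2, 3, 5, 6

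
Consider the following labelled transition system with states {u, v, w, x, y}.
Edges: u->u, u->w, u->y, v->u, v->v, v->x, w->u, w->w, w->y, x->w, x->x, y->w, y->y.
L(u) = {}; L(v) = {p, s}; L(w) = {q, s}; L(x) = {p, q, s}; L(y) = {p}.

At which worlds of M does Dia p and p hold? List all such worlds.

Let φ = Dia p and p. Evaluate φ at each world:
  u (successors {u, w, y}): φ is false.
  v (successors {u, v, x}): φ is true.
  w (successors {u, w, y}): φ is false.
  x (successors {w, x}): φ is true.
  y (successors {w, y}): φ is true.
For instance, at u:
  At u: Dia p is true, p is false, so Dia p and p is false.
    At u: Dia p requires p at some successor in {u, w, y}.
      p holds at y, so Dia p is true at u.
Satisfying worlds: {v, x, y}

v, x, y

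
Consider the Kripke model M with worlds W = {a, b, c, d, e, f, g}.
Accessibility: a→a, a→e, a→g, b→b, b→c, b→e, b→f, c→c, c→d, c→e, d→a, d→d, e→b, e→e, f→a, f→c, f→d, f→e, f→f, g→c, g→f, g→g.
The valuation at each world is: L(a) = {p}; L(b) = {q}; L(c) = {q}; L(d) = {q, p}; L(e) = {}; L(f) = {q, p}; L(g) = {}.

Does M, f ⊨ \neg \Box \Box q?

Recall that \Box ψ holds at a world iff ψ holds at every accessible world, and \Diamond ψ holds iff ψ holds at some accessible world.
At f: \Box \Box q is false, so \neg \Box \Box q is true.
  At f: \Box \Box q requires \Box q at every successor {a, c, d, e, f}.
    \Box q fails at a, so \Box \Box q is false at f.
      At a: \Box q requires q at every successor {a, e, g}.
        q fails at a, so \Box q is false at a.

Yes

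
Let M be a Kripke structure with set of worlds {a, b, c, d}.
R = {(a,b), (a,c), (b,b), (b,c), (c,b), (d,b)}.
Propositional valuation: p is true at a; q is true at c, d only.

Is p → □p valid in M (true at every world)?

No

Let φ = p → □p. Evaluate φ at each world:
  a (successors {b, c}): φ is false.
  b (successors {b, c}): φ is true.
  c (successors {b}): φ is true.
  d (successors {b}): φ is true.
Detail at a (counterexample):
  At a: p is true, □p is false, so p → □p is false.
    At a: □p requires p at every successor {b, c}.
      p fails at b, so □p is false at a.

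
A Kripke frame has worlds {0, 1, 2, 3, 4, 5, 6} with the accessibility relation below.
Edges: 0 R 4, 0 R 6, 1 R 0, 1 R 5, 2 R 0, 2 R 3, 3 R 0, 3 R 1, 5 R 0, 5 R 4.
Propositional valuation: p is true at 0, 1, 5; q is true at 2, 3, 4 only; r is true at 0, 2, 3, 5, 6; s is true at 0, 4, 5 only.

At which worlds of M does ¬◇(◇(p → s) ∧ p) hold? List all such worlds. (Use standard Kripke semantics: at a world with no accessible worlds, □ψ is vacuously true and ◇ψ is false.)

Let φ = ¬◇(◇(p → s) ∧ p). Evaluate φ at each world:
  0 (successors {4, 6}): φ is true.
  1 (successors {0, 5}): φ is false.
  2 (successors {0, 3}): φ is false.
  3 (successors {0, 1}): φ is false.
  4 (successors ∅): φ is true.
  5 (successors {0, 4}): φ is false.
  6 (successors ∅): φ is true.
For instance, at 3:
  At 3: ◇(◇(p → s) ∧ p) is true, so ¬◇(◇(p → s) ∧ p) is false.
    At 3: ◇(◇(p → s) ∧ p) requires ◇(p → s) ∧ p at some successor in {0, 1}.
      ◇(p → s) ∧ p holds at 0, so ◇(◇(p → s) ∧ p) is true at 3.
Satisfying worlds: {0, 4, 6}

0, 4, 6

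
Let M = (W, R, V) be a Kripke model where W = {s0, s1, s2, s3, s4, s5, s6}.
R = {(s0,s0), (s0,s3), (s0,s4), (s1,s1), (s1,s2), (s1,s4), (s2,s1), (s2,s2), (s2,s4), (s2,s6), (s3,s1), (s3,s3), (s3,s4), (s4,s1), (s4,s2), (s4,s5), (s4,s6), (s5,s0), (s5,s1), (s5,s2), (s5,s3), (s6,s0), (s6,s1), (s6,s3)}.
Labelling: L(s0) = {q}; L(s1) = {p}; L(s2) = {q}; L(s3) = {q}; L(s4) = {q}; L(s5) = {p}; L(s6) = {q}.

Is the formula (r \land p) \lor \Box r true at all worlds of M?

Recall that \Box ψ holds at a world iff ψ holds at every accessible world, and \Diamond ψ holds iff ψ holds at some accessible world.
Let φ = (r \land p) \lor \Box r. Evaluate φ at each world:
  s0 (successors {s0, s3, s4}): φ is false.
  s1 (successors {s1, s2, s4}): φ is false.
  s2 (successors {s1, s2, s4, s6}): φ is false.
  s3 (successors {s1, s3, s4}): φ is false.
  s4 (successors {s1, s2, s5, s6}): φ is false.
  s5 (successors {s0, s1, s2, s3}): φ is false.
  s6 (successors {s0, s1, s3}): φ is false.
Detail at s0 (counterexample):
  At s0: r \land p is false, \Box r is false, so (r \land p) \lor \Box r is false.
    At s0: \Box r requires r at every successor {s0, s3, s4}.
      r fails at s0, so \Box r is false at s0.

No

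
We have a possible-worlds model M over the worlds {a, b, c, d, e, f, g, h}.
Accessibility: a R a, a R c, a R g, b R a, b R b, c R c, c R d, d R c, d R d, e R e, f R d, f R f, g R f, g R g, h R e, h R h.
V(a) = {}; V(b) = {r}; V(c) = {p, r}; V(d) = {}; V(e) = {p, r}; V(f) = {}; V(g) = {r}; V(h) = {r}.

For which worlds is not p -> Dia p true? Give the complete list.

Recall that Dia ψ holds at a world iff ψ holds at some accessible world.
Let φ = not p -> Dia p. Evaluate φ at each world:
  a (successors {a, c, g}): φ is true.
  b (successors {a, b}): φ is false.
  c (successors {c, d}): φ is true.
  d (successors {c, d}): φ is true.
  e (successors {e}): φ is true.
  f (successors {d, f}): φ is false.
  g (successors {f, g}): φ is false.
  h (successors {e, h}): φ is true.
For instance, at e:
  At e: not p is false, Dia p is true, so not p -> Dia p is true.
    At e: Dia p requires p at some successor in {e}.
      p holds at e, so Dia p is true at e.
Satisfying worlds: {a, c, d, e, h}

a, c, d, e, h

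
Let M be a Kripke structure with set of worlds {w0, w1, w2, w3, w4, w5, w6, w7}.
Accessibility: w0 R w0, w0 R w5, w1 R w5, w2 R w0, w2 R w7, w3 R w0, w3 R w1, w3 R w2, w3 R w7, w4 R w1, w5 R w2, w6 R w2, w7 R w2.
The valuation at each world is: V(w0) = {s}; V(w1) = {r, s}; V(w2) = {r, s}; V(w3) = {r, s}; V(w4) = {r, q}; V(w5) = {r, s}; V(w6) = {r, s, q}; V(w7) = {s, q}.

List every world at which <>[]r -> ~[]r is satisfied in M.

w0, w2, w3, w5, w6, w7

Let φ = <>[]r -> ~[]r. Evaluate φ at each world:
  w0 (successors {w0, w5}): φ is true.
  w1 (successors {w5}): φ is false.
  w2 (successors {w0, w7}): φ is true.
  w3 (successors {w0, w1, w2, w7}): φ is true.
  w4 (successors {w1}): φ is false.
  w5 (successors {w2}): φ is true.
  w6 (successors {w2}): φ is true.
  w7 (successors {w2}): φ is true.
For instance, at w7:
  At w7: <>[]r is false, ~[]r is false, so <>[]r -> ~[]r is true.
    At w7: <>[]r requires []r at some successor in {w2}.
      At w2: []r is false.
    So <>[]r is false at w7.
    At w7: []r is true, so ~[]r is false.
      At w7: []r requires r at every successor {w2}.
        At w2: r is true.
      So []r is true at w7.
Satisfying worlds: {w0, w2, w3, w5, w6, w7}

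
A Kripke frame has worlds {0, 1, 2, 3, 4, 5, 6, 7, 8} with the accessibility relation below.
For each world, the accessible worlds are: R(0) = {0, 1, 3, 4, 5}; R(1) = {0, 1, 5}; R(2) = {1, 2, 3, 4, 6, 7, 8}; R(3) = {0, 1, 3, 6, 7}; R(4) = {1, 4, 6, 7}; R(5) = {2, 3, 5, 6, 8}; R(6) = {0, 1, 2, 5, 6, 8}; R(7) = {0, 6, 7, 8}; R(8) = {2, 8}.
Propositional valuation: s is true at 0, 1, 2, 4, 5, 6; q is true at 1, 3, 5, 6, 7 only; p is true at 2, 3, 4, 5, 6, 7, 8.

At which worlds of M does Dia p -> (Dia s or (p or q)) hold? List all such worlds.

0, 1, 2, 3, 4, 5, 6, 7, 8

Let φ = Dia p -> (Dia s or (p or q)). Evaluate φ at each world:
  0 (successors {0, 1, 3, 4, 5}): φ is true.
  1 (successors {0, 1, 5}): φ is true.
  2 (successors {1, 2, 3, 4, 6, 7, 8}): φ is true.
  3 (successors {0, 1, 3, 6, 7}): φ is true.
  4 (successors {1, 4, 6, 7}): φ is true.
  5 (successors {2, 3, 5, 6, 8}): φ is true.
  6 (successors {0, 1, 2, 5, 6, 8}): φ is true.
  7 (successors {0, 6, 7, 8}): φ is true.
  8 (successors {2, 8}): φ is true.
For instance, at 0:
  At 0: Dia p is true, Dia s or (p or q) is true, so Dia p -> (Dia s or (p or q)) is true.
    At 0: Dia p requires p at some successor in {0, 1, 3, 4, 5}.
      p holds at 3, so Dia p is true at 0.
    At 0: Dia s is true, p or q is false, so Dia s or (p or q) is true.
      At 0: Dia s requires s at some successor in {0, 1, 3, 4, 5}.
        s holds at 0, so Dia s is true at 0.
Satisfying worlds: {0, 1, 2, 3, 4, 5, 6, 7, 8}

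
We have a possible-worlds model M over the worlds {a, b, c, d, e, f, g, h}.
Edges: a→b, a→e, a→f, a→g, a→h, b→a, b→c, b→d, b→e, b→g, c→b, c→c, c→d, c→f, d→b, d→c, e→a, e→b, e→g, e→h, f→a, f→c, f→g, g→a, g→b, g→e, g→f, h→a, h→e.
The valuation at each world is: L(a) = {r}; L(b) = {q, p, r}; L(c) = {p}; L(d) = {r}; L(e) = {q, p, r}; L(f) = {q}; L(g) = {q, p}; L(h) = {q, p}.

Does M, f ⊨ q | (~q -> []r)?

Yes

At f: q is true, ~q -> []r is true, so q | (~q -> []r) is true.
  At f: ~q is false, []r is false, so ~q -> []r is true.
    At f: []r requires r at every successor {a, c, g}.
      r fails at c, so []r is false at f.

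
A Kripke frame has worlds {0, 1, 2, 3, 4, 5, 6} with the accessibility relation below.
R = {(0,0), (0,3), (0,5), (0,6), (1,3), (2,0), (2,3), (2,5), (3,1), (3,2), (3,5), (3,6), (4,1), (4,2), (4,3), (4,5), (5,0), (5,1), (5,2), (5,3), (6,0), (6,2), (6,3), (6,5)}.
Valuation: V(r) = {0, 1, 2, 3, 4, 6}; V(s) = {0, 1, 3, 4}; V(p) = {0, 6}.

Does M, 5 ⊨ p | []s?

No

Recall that []ψ holds at a world iff ψ holds at every accessible world, and <>ψ holds iff ψ holds at some accessible world.
At 5: p is false, []s is false, so p | []s is false.
  At 5: []s requires s at every successor {0, 1, 2, 3}.
    s fails at 2, so []s is false at 5.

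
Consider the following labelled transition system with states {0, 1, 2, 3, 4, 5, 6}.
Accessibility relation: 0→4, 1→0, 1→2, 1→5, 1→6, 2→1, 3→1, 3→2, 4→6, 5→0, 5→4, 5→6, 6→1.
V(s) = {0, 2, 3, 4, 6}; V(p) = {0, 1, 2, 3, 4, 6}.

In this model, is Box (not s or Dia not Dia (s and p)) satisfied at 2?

Yes

Recall that Box ψ holds at a world iff ψ holds at every accessible world, and Dia ψ holds iff ψ holds at some accessible world.
At 2: Box (not s or Dia not Dia (s and p)) requires not s or Dia not Dia (s and p) at every successor {1}.
    At 1: not s is true, Dia not Dia (s and p) is true, so not s or Dia not Dia (s and p) is true.
      At 1: Dia not Dia (s and p) requires not Dia (s and p) at some successor in {0, 2, 5, 6}.
        not Dia (s and p) holds at 2, so Dia not Dia (s and p) is true at 1.
So Box (not s or Dia not Dia (s and p)) is true at 2.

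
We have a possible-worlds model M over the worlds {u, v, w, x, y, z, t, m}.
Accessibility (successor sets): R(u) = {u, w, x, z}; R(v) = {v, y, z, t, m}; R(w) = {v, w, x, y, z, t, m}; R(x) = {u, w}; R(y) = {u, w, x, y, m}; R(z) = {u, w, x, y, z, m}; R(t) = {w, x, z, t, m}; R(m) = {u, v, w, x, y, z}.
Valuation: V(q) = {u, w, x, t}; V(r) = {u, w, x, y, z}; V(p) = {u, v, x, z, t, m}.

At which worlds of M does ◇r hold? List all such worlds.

u, v, w, x, y, z, t, m

Recall that ◇ψ holds at a world iff ψ holds at some accessible world.
Let φ = ◇r. Evaluate φ at each world:
  u (successors {u, w, x, z}): φ is true.
  v (successors {v, y, z, t, m}): φ is true.
  w (successors {v, w, x, y, z, t, m}): φ is true.
  x (successors {u, w}): φ is true.
  y (successors {u, w, x, y, m}): φ is true.
  z (successors {u, w, x, y, z, m}): φ is true.
  t (successors {w, x, z, t, m}): φ is true.
  m (successors {u, v, w, x, y, z}): φ is true.
For instance, at u:
  At u: ◇r requires r at some successor in {u, w, x, z}.
    r holds at u, so ◇r is true at u.
Satisfying worlds: {u, v, w, x, y, z, t, m}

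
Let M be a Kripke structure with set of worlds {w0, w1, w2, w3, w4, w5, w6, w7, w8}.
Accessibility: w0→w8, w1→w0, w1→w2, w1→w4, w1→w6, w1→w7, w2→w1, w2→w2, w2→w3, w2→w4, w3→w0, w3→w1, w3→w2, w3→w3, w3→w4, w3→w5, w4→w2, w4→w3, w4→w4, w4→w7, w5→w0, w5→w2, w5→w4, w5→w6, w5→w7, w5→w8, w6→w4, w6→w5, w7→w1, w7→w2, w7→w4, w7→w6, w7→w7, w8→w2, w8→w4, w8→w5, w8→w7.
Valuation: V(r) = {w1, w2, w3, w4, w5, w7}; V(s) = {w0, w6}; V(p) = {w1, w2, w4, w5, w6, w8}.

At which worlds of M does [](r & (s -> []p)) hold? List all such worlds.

w2, w4, w6, w8

Recall that []ψ holds at a world iff ψ holds at every accessible world, and <>ψ holds iff ψ holds at some accessible world.
Let φ = [](r & (s -> []p)). Evaluate φ at each world:
  w0 (successors {w8}): φ is false.
  w1 (successors {w0, w2, w4, w6, w7}): φ is false.
  w2 (successors {w1, w2, w3, w4}): φ is true.
  w3 (successors {w0, w1, w2, w3, w4, w5}): φ is false.
  w4 (successors {w2, w3, w4, w7}): φ is true.
  w5 (successors {w0, w2, w4, w6, w7, w8}): φ is false.
  w6 (successors {w4, w5}): φ is true.
  w7 (successors {w1, w2, w4, w6, w7}): φ is false.
  w8 (successors {w2, w4, w5, w7}): φ is true.
For instance, at w3:
  At w3: [](r & (s -> []p)) requires r & (s -> []p) at every successor {w0, w1, w2, w3, w4, w5}.
    r & (s -> []p) fails at w0, so [](r & (s -> []p)) is false at w3.
      At w0: r is false, s -> []p is true, so r & (s -> []p) is false.
Satisfying worlds: {w2, w4, w6, w8}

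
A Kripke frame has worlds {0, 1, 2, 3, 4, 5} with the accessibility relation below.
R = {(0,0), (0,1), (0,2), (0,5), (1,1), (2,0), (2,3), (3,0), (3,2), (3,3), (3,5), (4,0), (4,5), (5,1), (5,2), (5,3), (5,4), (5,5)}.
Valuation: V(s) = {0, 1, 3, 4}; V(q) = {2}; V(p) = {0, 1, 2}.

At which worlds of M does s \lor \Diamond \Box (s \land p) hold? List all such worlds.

Let φ = s \lor \Diamond \Box (s \land p). Evaluate φ at each world:
  0 (successors {0, 1, 2, 5}): φ is true.
  1 (successors {1}): φ is true.
  2 (successors {0, 3}): φ is false.
  3 (successors {0, 2, 3, 5}): φ is true.
  4 (successors {0, 5}): φ is true.
  5 (successors {1, 2, 3, 4, 5}): φ is true.
For instance, at 4:
  At 4: s is true, \Diamond \Box (s \land p) is false, so s \lor \Diamond \Box (s \land p) is true.
    At 4: \Diamond \Box (s \land p) requires \Box (s \land p) at some successor in {0, 5}.
      At 0: \Box (s \land p) is false.
      At 5: \Box (s \land p) is false.
    So \Diamond \Box (s \land p) is false at 4.
Satisfying worlds: {0, 1, 3, 4, 5}

0, 1, 3, 4, 5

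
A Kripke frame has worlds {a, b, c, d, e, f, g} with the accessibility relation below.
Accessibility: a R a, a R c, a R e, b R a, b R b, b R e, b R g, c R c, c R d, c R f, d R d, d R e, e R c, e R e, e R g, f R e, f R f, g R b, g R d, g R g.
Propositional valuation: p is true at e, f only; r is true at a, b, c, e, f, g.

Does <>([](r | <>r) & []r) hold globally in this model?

Yes

Recall that []ψ holds at a world iff ψ holds at every accessible world, and <>ψ holds iff ψ holds at some accessible world.
Let φ = <>([](r | <>r) & []r). Evaluate φ at each world:
  a (successors {a, c, e}): φ is true.
  b (successors {a, b, e, g}): φ is true.
  c (successors {c, d, f}): φ is true.
  d (successors {d, e}): φ is true.
  e (successors {c, e, g}): φ is true.
  f (successors {e, f}): φ is true.
  g (successors {b, d, g}): φ is true.
For instance, at d:
  At d: <>([](r | <>r) & []r) requires [](r | <>r) & []r at some successor in {d, e}.
    [](r | <>r) & []r holds at e, so <>([](r | <>r) & []r) is true at d.
      At e: [](r | <>r) is true, []r is true, so [](r | <>r) & []r is true.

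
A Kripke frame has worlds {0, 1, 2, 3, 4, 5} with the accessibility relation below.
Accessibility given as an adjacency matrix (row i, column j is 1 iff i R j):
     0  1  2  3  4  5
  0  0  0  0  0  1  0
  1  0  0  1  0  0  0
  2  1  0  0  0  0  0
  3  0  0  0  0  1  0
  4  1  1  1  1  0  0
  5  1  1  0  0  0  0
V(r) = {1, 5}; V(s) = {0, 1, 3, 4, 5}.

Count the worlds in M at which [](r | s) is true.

4

Recall that []ψ holds at a world iff ψ holds at every accessible world, and <>ψ holds iff ψ holds at some accessible world.
Let φ = [](r | s). Evaluate φ at each world:
  0 (successors {4}): φ is true.
  1 (successors {2}): φ is false.
  2 (successors {0}): φ is true.
  3 (successors {4}): φ is true.
  4 (successors {0, 1, 2, 3}): φ is false.
  5 (successors {0, 1}): φ is true.
For instance, at 0:
  At 0: [](r | s) requires r | s at every successor {4}.
    At 4: r | s is true.
  So [](r | s) is true at 0.
Satisfying worlds: {0, 2, 3, 5}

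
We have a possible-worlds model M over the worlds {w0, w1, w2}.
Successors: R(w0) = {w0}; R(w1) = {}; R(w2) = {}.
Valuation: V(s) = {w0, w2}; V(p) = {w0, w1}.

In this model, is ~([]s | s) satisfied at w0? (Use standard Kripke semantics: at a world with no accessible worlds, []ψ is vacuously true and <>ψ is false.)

No

At w0: []s | s is true, so ~([]s | s) is false.
  At w0: []s is true, s is true, so []s | s is true.
    At w0: []s requires s at every successor {w0}.
      At w0: s is true.
    So []s is true at w0.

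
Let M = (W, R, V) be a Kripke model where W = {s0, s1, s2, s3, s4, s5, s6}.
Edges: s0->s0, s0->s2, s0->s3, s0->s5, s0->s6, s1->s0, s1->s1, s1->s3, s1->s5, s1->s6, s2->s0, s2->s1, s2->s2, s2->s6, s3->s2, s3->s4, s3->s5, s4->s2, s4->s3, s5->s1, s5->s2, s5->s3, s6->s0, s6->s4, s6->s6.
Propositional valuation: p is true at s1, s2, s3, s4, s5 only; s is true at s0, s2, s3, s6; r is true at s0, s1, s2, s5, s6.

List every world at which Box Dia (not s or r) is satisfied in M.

Let φ = Box Dia (not s or r). Evaluate φ at each world:
  s0 (successors {s0, s2, s3, s5, s6}): φ is true.
  s1 (successors {s0, s1, s3, s5, s6}): φ is true.
  s2 (successors {s0, s1, s2, s6}): φ is true.
  s3 (successors {s2, s4, s5}): φ is true.
  s4 (successors {s2, s3}): φ is true.
  s5 (successors {s1, s2, s3}): φ is true.
  s6 (successors {s0, s4, s6}): φ is true.
For instance, at s3:
  At s3: Box Dia (not s or r) requires Dia (not s or r) at every successor {s2, s4, s5}.
      At s2: Dia (not s or r) requires not s or r at some successor in {s0, s1, s2, s6}.
        not s or r holds at s0, so Dia (not s or r) is true at s2.
      At s4: Dia (not s or r) requires not s or r at some successor in {s2, s3}.
        not s or r holds at s2, so Dia (not s or r) is true at s4.
      At s5: Dia (not s or r) requires not s or r at some successor in {s1, s2, s3}.
        not s or r holds at s1, so Dia (not s or r) is true at s5.
  So Box Dia (not s or r) is true at s3.
Satisfying worlds: {s0, s1, s2, s3, s4, s5, s6}

s0, s1, s2, s3, s4, s5, s6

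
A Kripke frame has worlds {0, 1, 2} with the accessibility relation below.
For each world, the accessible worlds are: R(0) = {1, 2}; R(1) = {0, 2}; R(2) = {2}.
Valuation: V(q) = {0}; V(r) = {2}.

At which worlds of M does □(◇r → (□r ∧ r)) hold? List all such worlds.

Let φ = □(◇r → (□r ∧ r)). Evaluate φ at each world:
  0 (successors {1, 2}): φ is false.
  1 (successors {0, 2}): φ is false.
  2 (successors {2}): φ is true.
For instance, at 2:
  At 2: □(◇r → (□r ∧ r)) requires ◇r → (□r ∧ r) at every successor {2}.
      At 2: ◇r is true, □r ∧ r is true, so ◇r → (□r ∧ r) is true.
  So □(◇r → (□r ∧ r)) is true at 2.
Satisfying worlds: {2}

2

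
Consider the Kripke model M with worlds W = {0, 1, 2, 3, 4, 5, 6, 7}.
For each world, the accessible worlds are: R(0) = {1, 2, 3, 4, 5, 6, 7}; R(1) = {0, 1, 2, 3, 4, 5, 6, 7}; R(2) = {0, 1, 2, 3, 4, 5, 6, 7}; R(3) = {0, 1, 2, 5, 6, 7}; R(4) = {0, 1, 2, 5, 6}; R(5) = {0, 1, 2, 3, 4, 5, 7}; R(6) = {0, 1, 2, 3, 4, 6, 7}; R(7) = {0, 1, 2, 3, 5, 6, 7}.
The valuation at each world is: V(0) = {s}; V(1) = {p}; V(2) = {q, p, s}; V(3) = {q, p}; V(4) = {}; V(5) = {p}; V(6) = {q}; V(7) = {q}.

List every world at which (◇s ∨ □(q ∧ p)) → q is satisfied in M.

Let φ = (◇s ∨ □(q ∧ p)) → q. Evaluate φ at each world:
  0 (successors {1, 2, 3, 4, 5, 6, 7}): φ is false.
  1 (successors {0, 1, 2, 3, 4, 5, 6, 7}): φ is false.
  2 (successors {0, 1, 2, 3, 4, 5, 6, 7}): φ is true.
  3 (successors {0, 1, 2, 5, 6, 7}): φ is true.
  4 (successors {0, 1, 2, 5, 6}): φ is false.
  5 (successors {0, 1, 2, 3, 4, 5, 7}): φ is false.
  6 (successors {0, 1, 2, 3, 4, 6, 7}): φ is true.
  7 (successors {0, 1, 2, 3, 5, 6, 7}): φ is true.
For instance, at 6:
  At 6: ◇s ∨ □(q ∧ p) is true, q is true, so (◇s ∨ □(q ∧ p)) → q is true.
    At 6: ◇s is true, □(q ∧ p) is false, so ◇s ∨ □(q ∧ p) is true.
      At 6: ◇s requires s at some successor in {0, 1, 2, 3, 4, 6, 7}.
        s holds at 0, so ◇s is true at 6.
      At 6: □(q ∧ p) requires q ∧ p at every successor {0, 1, 2, 3, 4, 6, 7}.
        q ∧ p fails at 0, so □(q ∧ p) is false at 6.
Satisfying worlds: {2, 3, 6, 7}

2, 3, 6, 7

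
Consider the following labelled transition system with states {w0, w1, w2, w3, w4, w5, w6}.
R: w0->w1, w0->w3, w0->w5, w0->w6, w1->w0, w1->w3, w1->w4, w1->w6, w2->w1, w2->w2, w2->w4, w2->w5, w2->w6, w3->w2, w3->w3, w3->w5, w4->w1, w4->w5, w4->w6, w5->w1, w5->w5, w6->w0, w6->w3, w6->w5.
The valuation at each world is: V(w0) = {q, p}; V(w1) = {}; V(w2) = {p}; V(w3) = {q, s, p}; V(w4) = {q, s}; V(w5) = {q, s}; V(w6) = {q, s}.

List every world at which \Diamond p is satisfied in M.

Let φ = \Diamond p. Evaluate φ at each world:
  w0 (successors {w1, w3, w5, w6}): φ is true.
  w1 (successors {w0, w3, w4, w6}): φ is true.
  w2 (successors {w1, w2, w4, w5, w6}): φ is true.
  w3 (successors {w2, w3, w5}): φ is true.
  w4 (successors {w1, w5, w6}): φ is false.
  w5 (successors {w1, w5}): φ is false.
  w6 (successors {w0, w3, w5}): φ is true.
For instance, at w3:
  At w3: \Diamond p requires p at some successor in {w2, w3, w5}.
    p holds at w2, so \Diamond p is true at w3.
Satisfying worlds: {w0, w1, w2, w3, w6}

w0, w1, w2, w3, w6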